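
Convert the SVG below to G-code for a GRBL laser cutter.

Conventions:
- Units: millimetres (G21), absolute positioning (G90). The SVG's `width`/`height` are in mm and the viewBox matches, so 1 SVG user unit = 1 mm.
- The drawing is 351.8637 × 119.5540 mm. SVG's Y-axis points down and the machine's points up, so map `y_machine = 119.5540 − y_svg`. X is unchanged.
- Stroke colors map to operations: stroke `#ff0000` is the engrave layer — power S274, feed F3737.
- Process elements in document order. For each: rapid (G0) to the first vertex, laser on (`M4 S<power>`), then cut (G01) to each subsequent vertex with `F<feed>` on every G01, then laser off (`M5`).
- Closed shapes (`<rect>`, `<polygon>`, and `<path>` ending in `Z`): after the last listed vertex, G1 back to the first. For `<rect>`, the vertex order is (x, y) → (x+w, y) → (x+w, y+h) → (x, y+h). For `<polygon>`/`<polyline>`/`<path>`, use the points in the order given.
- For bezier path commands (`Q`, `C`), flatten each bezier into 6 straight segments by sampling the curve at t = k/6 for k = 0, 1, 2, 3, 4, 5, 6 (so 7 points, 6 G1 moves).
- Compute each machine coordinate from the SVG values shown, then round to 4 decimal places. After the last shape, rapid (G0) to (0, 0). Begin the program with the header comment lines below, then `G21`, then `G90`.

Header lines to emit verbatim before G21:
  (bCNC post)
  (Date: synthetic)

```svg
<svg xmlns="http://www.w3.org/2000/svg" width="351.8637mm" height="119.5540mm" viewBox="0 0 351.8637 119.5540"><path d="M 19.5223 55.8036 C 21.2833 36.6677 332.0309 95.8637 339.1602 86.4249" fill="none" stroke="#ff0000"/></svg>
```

(bCNC post)
(Date: synthetic)
G21
G90
G0 X19.5223 Y63.7504
M4 S274
G01 X43.3155 Y67.4711 F3737
G01 X101.5898 Y62.2189 F3737
G01 X177.3281 Y52.0762 F3737
G01 X253.5139 Y41.1254 F3737
G01 X313.1302 Y33.4489 F3737
G01 X339.1602 Y33.1291 F3737
M5
G0 X0.0000 Y0.0000

viewBox `0 0 351.8637 119.5540` with mm width/height → 1 unit = 1 mm. Flip: y_m = 119.5540 − y_svg.

**Shape 1** — `<path>` cubic bezier, stroke `#ff0000` → engrave (S274, F3737). Control points (SVG): P0=(19.5223,55.8036), P1=(21.2833,36.6677), P2=(332.0309,95.8637), P3=(339.1602,86.4249); sampled at t=k/6. Machine vertices: (19.5223,63.7504) → (43.3155,67.4711) → (101.5898,62.2189) → (177.3281,52.0762) → (253.5139,41.1254) → (313.1302,33.4489) → (339.1602,33.1291). Open path.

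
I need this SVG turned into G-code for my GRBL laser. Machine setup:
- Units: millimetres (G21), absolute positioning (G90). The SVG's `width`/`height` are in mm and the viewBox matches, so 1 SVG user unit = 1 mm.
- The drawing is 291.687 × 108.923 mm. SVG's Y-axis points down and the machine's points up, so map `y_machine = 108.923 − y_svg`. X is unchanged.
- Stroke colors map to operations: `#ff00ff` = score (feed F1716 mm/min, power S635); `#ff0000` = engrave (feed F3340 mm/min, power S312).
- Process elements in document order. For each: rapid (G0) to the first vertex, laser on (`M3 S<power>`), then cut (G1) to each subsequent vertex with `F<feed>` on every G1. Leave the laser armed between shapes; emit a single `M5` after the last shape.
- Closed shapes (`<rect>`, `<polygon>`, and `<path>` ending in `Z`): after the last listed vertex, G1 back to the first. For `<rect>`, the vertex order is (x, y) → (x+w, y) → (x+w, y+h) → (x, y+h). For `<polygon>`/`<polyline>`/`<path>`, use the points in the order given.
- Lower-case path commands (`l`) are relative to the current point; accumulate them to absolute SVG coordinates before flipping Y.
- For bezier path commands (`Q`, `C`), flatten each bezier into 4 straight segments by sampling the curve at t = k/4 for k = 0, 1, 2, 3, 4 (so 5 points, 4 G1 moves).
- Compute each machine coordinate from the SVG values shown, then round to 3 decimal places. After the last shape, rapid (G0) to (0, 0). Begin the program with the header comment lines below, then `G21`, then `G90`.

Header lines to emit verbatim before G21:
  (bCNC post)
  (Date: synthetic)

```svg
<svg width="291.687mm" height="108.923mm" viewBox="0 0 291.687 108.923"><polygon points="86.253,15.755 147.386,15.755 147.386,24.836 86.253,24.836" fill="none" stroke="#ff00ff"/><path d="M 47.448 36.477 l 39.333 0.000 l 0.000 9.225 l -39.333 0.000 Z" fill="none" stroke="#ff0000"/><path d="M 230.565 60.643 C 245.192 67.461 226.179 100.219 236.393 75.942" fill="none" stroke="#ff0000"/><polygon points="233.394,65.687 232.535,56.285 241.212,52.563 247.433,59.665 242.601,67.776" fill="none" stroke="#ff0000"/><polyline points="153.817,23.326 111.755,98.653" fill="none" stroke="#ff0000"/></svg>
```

viewBox `0 0 291.687 108.923` with mm width/height → 1 unit = 1 mm. Flip: y_m = 108.923 − y_svg.

**Shape 1** — `<polygon>` rectangle, stroke `#ff00ff` → score (S635, F1716). Machine vertices: (86.253,93.168) → (147.386,93.168) → (147.386,84.087) → (86.253,84.087) → (86.253,93.168). Closed: final G1 returns to the first vertex.

**Shape 2** — `<path>` rectangle, stroke `#ff0000` → engrave (S312, F3340). Machine vertices: (47.448,72.446) → (86.781,72.446) → (86.781,63.221) → (47.448,63.221) → (47.448,72.446). Closed: final G1 returns to the first vertex.

**Shape 3** — `<path>` cubic bezier, stroke `#ff0000` → engrave (S312, F3340). Control points (SVG): P0=(230.565,60.643), P1=(245.192,67.461), P2=(226.179,100.219), P3=(236.393,75.942); sampled at t=k/4. Machine vertices: (230.565,48.280) → (236.210,39.599) → (235.134,28.970) → (233.230,24.171) → (236.393,32.981). Open path.

**Shape 4** — `<polygon>` regular polygon, stroke `#ff0000` → engrave (S312, F3340). Machine vertices: (233.394,43.236) → (232.535,52.638) → (241.212,56.360) → (247.433,49.258) → (242.601,41.147) → (233.394,43.236). Closed: final G1 returns to the first vertex.

**Shape 5** — `<polyline>` line segment, stroke `#ff0000` → engrave (S312, F3340). Machine vertices: (153.817,85.597) → (111.755,10.270). Open path.

(bCNC post)
(Date: synthetic)
G21
G90
G0 X86.253 Y93.168
M3 S635
G1 X147.386 Y93.168 F1716
G1 X147.386 Y84.087 F1716
G1 X86.253 Y84.087 F1716
G1 X86.253 Y93.168 F1716
G0 X47.448 Y72.446
M3 S312
G1 X86.781 Y72.446 F3340
G1 X86.781 Y63.221 F3340
G1 X47.448 Y63.221 F3340
G1 X47.448 Y72.446 F3340
G0 X230.565 Y48.280
M3 S312
G1 X236.210 Y39.599 F3340
G1 X235.134 Y28.970 F3340
G1 X233.230 Y24.171 F3340
G1 X236.393 Y32.981 F3340
G0 X233.394 Y43.236
M3 S312
G1 X232.535 Y52.638 F3340
G1 X241.212 Y56.360 F3340
G1 X247.433 Y49.258 F3340
G1 X242.601 Y41.147 F3340
G1 X233.394 Y43.236 F3340
G0 X153.817 Y85.597
M3 S312
G1 X111.755 Y10.270 F3340
M5
G0 X0.000 Y0.000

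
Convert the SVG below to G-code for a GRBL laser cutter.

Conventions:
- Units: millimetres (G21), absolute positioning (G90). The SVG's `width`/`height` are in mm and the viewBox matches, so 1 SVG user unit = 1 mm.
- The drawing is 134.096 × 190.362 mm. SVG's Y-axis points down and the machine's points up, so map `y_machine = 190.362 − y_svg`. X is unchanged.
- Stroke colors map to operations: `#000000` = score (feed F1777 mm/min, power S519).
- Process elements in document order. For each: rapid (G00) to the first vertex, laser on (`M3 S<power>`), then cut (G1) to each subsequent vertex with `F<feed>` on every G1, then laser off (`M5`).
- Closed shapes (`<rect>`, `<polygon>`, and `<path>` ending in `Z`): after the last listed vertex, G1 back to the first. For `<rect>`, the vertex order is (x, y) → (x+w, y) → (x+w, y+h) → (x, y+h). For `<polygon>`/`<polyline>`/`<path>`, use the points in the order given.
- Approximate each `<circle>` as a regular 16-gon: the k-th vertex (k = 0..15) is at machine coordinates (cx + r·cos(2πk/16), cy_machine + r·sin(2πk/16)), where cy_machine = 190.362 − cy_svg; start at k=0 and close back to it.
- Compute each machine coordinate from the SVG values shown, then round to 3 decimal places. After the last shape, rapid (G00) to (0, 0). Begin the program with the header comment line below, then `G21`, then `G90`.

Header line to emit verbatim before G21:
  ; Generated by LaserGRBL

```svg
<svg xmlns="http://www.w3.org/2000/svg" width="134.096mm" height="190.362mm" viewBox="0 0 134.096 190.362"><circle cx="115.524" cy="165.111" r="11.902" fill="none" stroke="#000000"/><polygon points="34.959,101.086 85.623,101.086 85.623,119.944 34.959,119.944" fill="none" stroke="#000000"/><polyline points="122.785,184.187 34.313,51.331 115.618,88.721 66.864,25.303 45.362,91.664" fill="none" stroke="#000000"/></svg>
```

; Generated by LaserGRBL
G21
G90
G00 X127.426 Y25.251
M3 S519
G1 X126.520 Y29.806 F1777
G1 X123.940 Y33.667 F1777
G1 X120.079 Y36.247 F1777
G1 X115.524 Y37.153 F1777
G1 X110.969 Y36.247 F1777
G1 X107.108 Y33.667 F1777
G1 X104.528 Y29.806 F1777
G1 X103.622 Y25.251 F1777
G1 X104.528 Y20.696 F1777
G1 X107.108 Y16.835 F1777
G1 X110.969 Y14.255 F1777
G1 X115.524 Y13.349 F1777
G1 X120.079 Y14.255 F1777
G1 X123.940 Y16.835 F1777
G1 X126.520 Y20.696 F1777
G1 X127.426 Y25.251 F1777
M5
G00 X34.959 Y89.276
M3 S519
G1 X85.623 Y89.276 F1777
G1 X85.623 Y70.418 F1777
G1 X34.959 Y70.418 F1777
G1 X34.959 Y89.276 F1777
M5
G00 X122.785 Y6.175
M3 S519
G1 X34.313 Y139.031 F1777
G1 X115.618 Y101.641 F1777
G1 X66.864 Y165.059 F1777
G1 X45.362 Y98.698 F1777
M5
G00 X0.000 Y0.000

Since the viewBox matches the mm dimensions, user units are millimetres directly. The only transform is the Y-flip y_m = 190.362 − y_svg.

Shape 1 is a circle drawn with `<circle>`. Its stroke #000000 means score at S519, F1777. After flipping Y the toolpath is (127.426,25.251) → (126.520,29.806) → (123.940,33.667) → (120.079,36.247) → (115.524,37.153) → (110.969,36.247) → (107.108,33.667) → (104.528,29.806) → (103.622,25.251) → (104.528,20.696) → (107.108,16.835) → (110.969,14.255) → (115.524,13.349) → (120.079,14.255) → (123.940,16.835) → (126.520,20.696) → (127.426,25.251), returning to the start.

Shape 2 is a rectangle drawn with `<polygon>`. Its stroke #000000 means score at S519, F1777. After flipping Y the toolpath is (34.959,89.276) → (85.623,89.276) → (85.623,70.418) → (34.959,70.418) → (34.959,89.276), returning to the start.

Shape 3 is a open polyline drawn with `<polyline>`. Its stroke #000000 means score at S519, F1777. After flipping Y the toolpath is (122.785,6.175) → (34.313,139.031) → (115.618,101.641) → (66.864,165.059) → (45.362,98.698).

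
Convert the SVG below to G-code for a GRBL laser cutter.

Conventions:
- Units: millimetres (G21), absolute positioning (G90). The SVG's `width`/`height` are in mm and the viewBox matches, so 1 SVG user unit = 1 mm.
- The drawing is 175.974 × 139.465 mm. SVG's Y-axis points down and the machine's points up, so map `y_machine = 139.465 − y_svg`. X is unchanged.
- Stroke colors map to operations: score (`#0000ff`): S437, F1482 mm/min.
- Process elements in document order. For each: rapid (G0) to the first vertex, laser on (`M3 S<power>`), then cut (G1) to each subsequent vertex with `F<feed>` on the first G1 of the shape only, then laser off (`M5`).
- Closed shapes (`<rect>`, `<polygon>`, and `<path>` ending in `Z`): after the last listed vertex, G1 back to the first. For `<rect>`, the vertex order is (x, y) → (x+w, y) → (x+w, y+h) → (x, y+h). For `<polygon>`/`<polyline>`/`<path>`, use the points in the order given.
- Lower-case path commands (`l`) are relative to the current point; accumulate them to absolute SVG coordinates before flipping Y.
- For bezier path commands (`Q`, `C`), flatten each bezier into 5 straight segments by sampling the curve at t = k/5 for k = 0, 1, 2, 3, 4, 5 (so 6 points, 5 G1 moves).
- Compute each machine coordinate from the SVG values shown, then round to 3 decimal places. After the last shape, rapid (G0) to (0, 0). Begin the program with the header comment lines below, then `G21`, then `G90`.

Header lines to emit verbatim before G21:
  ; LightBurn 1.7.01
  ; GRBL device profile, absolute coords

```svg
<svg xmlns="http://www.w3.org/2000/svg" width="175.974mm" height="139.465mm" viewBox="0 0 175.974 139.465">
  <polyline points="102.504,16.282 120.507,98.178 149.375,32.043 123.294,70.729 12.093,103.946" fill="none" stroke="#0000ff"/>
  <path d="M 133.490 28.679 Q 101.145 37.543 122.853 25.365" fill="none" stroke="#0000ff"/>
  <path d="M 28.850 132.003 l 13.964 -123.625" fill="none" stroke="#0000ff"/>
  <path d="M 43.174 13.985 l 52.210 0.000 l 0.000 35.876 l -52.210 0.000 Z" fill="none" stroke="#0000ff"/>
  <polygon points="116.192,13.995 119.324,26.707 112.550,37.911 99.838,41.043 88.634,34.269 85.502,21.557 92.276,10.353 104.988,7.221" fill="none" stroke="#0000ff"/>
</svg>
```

Since the viewBox matches the mm dimensions, user units are millimetres directly. The only transform is the Y-flip y_m = 139.465 − y_svg.

Shape 1 is a open polyline drawn with `<polyline>`. Its stroke #0000ff means score at S437, F1482. After flipping Y the toolpath is (102.504,123.183) → (120.507,41.287) → (149.375,107.422) → (123.294,68.736) → (12.093,35.519).

Shape 2 is a quadratic bezier drawn with `<path>`. Its stroke #0000ff means score at S437, F1482. After flipping Y the toolpath is (133.490,110.786) → (122.714,108.082) → (116.262,107.062) → (114.135,107.724) → (116.332,110.070) → (122.853,114.100).

Shape 3 is a line segment drawn with `<path>`. Its stroke #0000ff means score at S437, F1482. After flipping Y the toolpath is (28.850,7.462) → (42.814,131.087).

Shape 4 is a rectangle drawn with `<path>`. Its stroke #0000ff means score at S437, F1482. After flipping Y the toolpath is (43.174,125.480) → (95.384,125.480) → (95.384,89.604) → (43.174,89.604) → (43.174,125.480), returning to the start.

Shape 5 is a regular polygon drawn with `<polygon>`. Its stroke #0000ff means score at S437, F1482. After flipping Y the toolpath is (116.192,125.470) → (119.324,112.758) → (112.550,101.554) → (99.838,98.422) → (88.634,105.196) → (85.502,117.908) → (92.276,129.112) → (104.988,132.244) → (116.192,125.470), returning to the start.

; LightBurn 1.7.01
; GRBL device profile, absolute coords
G21
G90
G0 X102.504 Y123.183
M3 S437
G1 X120.507 Y41.287 F1482
G1 X149.375 Y107.422
G1 X123.294 Y68.736
G1 X12.093 Y35.519
M5
G0 X133.490 Y110.786
M3 S437
G1 X122.714 Y108.082 F1482
G1 X116.262 Y107.062
G1 X114.135 Y107.724
G1 X116.332 Y110.070
G1 X122.853 Y114.100
M5
G0 X28.850 Y7.462
M3 S437
G1 X42.814 Y131.087 F1482
M5
G0 X43.174 Y125.480
M3 S437
G1 X95.384 Y125.480 F1482
G1 X95.384 Y89.604
G1 X43.174 Y89.604
G1 X43.174 Y125.480
M5
G0 X116.192 Y125.470
M3 S437
G1 X119.324 Y112.758 F1482
G1 X112.550 Y101.554
G1 X99.838 Y98.422
G1 X88.634 Y105.196
G1 X85.502 Y117.908
G1 X92.276 Y129.112
G1 X104.988 Y132.244
G1 X116.192 Y125.470
M5
G0 X0.000 Y0.000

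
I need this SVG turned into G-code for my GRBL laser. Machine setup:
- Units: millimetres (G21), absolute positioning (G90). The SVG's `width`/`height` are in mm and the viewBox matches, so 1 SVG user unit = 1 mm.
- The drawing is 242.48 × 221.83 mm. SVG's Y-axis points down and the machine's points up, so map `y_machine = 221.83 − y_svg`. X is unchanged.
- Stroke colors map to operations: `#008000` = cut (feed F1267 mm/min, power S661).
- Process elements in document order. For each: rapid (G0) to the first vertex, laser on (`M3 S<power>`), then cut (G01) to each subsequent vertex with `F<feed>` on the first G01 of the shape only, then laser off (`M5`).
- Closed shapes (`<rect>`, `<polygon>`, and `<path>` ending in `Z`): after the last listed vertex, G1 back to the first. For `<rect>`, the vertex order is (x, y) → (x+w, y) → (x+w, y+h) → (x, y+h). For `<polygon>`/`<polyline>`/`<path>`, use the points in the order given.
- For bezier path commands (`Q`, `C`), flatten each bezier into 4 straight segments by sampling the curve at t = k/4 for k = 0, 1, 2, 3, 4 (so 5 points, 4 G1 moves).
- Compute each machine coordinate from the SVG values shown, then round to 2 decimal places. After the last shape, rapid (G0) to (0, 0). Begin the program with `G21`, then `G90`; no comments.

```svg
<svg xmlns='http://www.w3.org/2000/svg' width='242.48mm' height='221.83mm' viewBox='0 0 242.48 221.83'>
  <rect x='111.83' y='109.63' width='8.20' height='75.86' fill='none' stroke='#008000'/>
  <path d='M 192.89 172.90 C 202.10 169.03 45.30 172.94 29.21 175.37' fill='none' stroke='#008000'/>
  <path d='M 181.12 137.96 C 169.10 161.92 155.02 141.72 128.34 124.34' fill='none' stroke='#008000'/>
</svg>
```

Since the viewBox matches the mm dimensions, user units are millimetres directly. The only transform is the Y-flip y_m = 221.83 − y_svg.

Shape 1 is a rectangle drawn with `<rect>`. Its stroke #008000 means cut at S661, F1267. After flipping Y the toolpath is (111.83,112.20) → (120.03,112.20) → (120.03,36.34) → (111.83,36.34) → (111.83,112.20), returning to the start.

Shape 2 is a cubic bezier drawn with `<path>`. Its stroke #008000 means cut at S661, F1267. After flipping Y the toolpath is (192.89,48.93) → (173.46,50.52) → (120.54,50.06) → (62.87,48.42) → (29.21,46.46).

Shape 3 is a cubic bezier drawn with `<path>`. Its stroke #008000 means cut at S661, F1267. After flipping Y the toolpath is (181.12,83.87) → (171.55,73.45) → (160.23,75.18) → (146.15,84.66) → (128.34,97.49).

G21
G90
G0 X111.83 Y112.20
M3 S661
G01 X120.03 Y112.20 F1267
G01 X120.03 Y36.34
G01 X111.83 Y36.34
G01 X111.83 Y112.20
M5
G0 X192.89 Y48.93
M3 S661
G01 X173.46 Y50.52 F1267
G01 X120.54 Y50.06
G01 X62.87 Y48.42
G01 X29.21 Y46.46
M5
G0 X181.12 Y83.87
M3 S661
G01 X171.55 Y73.45 F1267
G01 X160.23 Y75.18
G01 X146.15 Y84.66
G01 X128.34 Y97.49
M5
G0 X0.00 Y0.00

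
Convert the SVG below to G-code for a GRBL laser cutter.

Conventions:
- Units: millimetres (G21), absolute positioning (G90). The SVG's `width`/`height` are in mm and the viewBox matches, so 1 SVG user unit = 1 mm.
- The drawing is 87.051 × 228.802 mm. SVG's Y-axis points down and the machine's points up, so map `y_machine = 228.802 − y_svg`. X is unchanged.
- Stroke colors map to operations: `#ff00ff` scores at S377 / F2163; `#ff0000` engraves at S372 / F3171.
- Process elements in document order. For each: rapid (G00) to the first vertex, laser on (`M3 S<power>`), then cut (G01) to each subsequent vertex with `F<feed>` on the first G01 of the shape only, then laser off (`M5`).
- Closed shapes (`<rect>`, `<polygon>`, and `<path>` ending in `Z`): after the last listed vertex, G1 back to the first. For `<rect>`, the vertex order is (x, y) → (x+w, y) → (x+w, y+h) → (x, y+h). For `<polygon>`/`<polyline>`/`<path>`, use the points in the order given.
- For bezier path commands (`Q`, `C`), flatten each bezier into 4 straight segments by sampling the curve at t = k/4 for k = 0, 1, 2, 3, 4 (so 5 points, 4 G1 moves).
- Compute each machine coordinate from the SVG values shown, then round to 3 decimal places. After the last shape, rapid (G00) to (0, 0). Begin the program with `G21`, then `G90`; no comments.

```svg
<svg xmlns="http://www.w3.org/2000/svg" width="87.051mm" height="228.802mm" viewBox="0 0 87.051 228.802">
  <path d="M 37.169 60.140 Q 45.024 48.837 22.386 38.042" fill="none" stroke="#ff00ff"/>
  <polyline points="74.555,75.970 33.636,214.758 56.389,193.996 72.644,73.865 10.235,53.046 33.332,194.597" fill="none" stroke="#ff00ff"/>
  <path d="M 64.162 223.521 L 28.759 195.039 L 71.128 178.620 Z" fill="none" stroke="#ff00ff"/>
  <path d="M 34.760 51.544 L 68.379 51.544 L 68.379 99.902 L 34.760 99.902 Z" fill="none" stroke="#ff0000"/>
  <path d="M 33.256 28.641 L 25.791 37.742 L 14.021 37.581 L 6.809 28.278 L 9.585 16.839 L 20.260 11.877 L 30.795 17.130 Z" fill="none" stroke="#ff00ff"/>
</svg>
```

G21
G90
G00 X37.169 Y168.662
M3 S377
G01 X39.191 Y174.282 F2163
G01 X37.401 Y179.838
G01 X31.799 Y185.331
G01 X22.386 Y190.760
M5
G00 X74.555 Y152.832
M3 S377
G01 X33.636 Y14.044 F2163
G01 X56.389 Y34.806
G01 X72.644 Y154.937
G01 X10.235 Y175.756
G01 X33.332 Y34.205
M5
G00 X64.162 Y5.281
M3 S377
G01 X28.759 Y33.763 F2163
G01 X71.128 Y50.182
G01 X64.162 Y5.281
M5
G00 X34.760 Y177.258
M3 S372
G01 X68.379 Y177.258 F3171
G01 X68.379 Y128.900
G01 X34.760 Y128.900
G01 X34.760 Y177.258
M5
G00 X33.256 Y200.161
M3 S377
G01 X25.791 Y191.060 F2163
G01 X14.021 Y191.221
G01 X6.809 Y200.524
G01 X9.585 Y211.963
G01 X20.260 Y216.925
G01 X30.795 Y211.672
G01 X33.256 Y200.161
M5
G00 X0.000 Y0.000

Since the viewBox matches the mm dimensions, user units are millimetres directly. The only transform is the Y-flip y_m = 228.802 − y_svg.

Shape 1 is a quadratic bezier drawn with `<path>`. Its stroke #ff00ff means score at S377, F2163. After flipping Y the toolpath is (37.169,168.662) → (39.191,174.282) → (37.401,179.838) → (31.799,185.331) → (22.386,190.760).

Shape 2 is a open polyline drawn with `<polyline>`. Its stroke #ff00ff means score at S377, F2163. After flipping Y the toolpath is (74.555,152.832) → (33.636,14.044) → (56.389,34.806) → (72.644,154.937) → (10.235,175.756) → (33.332,34.205).

Shape 3 is a regular polygon drawn with `<path>`. Its stroke #ff00ff means score at S377, F2163. After flipping Y the toolpath is (64.162,5.281) → (28.759,33.763) → (71.128,50.182) → (64.162,5.281), returning to the start.

Shape 4 is a rectangle drawn with `<path>`. Its stroke #ff0000 means engrave at S372, F3171. After flipping Y the toolpath is (34.760,177.258) → (68.379,177.258) → (68.379,128.900) → (34.760,128.900) → (34.760,177.258), returning to the start.

Shape 5 is a regular polygon drawn with `<path>`. Its stroke #ff00ff means score at S377, F2163. After flipping Y the toolpath is (33.256,200.161) → (25.791,191.060) → (14.021,191.221) → (6.809,200.524) → (9.585,211.963) → (20.260,216.925) → (30.795,211.672) → (33.256,200.161), returning to the start.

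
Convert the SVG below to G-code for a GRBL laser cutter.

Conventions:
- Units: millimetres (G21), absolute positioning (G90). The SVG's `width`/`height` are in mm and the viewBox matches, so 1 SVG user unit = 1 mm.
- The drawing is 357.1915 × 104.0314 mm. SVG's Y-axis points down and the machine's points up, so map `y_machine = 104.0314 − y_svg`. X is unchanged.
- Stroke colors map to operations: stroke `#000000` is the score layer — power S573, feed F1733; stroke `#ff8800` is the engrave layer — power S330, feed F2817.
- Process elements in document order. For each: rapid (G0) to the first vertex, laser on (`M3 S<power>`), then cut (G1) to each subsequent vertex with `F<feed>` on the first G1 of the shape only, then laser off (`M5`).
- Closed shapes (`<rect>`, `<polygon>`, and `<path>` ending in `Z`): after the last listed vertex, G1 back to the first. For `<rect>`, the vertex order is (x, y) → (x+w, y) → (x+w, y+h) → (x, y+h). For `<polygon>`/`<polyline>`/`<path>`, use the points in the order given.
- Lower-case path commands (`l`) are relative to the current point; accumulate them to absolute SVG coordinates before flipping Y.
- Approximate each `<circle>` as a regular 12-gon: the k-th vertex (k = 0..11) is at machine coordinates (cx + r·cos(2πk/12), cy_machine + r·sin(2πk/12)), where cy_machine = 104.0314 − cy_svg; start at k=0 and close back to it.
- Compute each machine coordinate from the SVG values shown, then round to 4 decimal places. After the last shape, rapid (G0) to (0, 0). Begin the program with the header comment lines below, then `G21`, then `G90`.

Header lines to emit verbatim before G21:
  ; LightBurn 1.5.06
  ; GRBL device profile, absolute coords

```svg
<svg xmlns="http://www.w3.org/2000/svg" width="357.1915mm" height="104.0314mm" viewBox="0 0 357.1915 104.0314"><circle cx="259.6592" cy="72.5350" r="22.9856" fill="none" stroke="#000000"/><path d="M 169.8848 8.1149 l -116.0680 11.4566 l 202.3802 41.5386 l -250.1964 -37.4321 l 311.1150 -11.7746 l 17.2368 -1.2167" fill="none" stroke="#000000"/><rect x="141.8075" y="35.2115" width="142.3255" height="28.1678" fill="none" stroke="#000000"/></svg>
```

; LightBurn 1.5.06
; GRBL device profile, absolute coords
G21
G90
G0 X282.6448 Y31.4964
M3 S573
G1 X279.5653 Y42.9892 F1733
G1 X271.1520 Y51.4025
G1 X259.6592 Y54.4820
G1 X248.1664 Y51.4025
G1 X239.7531 Y42.9892
G1 X236.6736 Y31.4964
G1 X239.7531 Y20.0036
G1 X248.1664 Y11.5903
G1 X259.6592 Y8.5108
G1 X271.1520 Y11.5903
G1 X279.5653 Y20.0036
G1 X282.6448 Y31.4964
M5
G0 X169.8848 Y95.9165
M3 S573
G1 X53.8168 Y84.4599 F1733
G1 X256.1970 Y42.9213
G1 X6.0006 Y80.3534
G1 X317.1156 Y92.1280
G1 X334.3524 Y93.3447
M5
G0 X141.8075 Y68.8199
M3 S573
G1 X284.1330 Y68.8199 F1733
G1 X284.1330 Y40.6521
G1 X141.8075 Y40.6521
G1 X141.8075 Y68.8199
M5
G0 X0.0000 Y0.0000

1 u = 1 mm; y_m = 104.0314 − y.

[1] `<circle>` circle, #000000→score S573 F1733: (282.6448,31.4964) → (279.5653,42.9892) → (271.1520,51.4025) → (259.6592,54.4820) → (248.1664,51.4025) → (239.7531,42.9892) → (236.6736,31.4964) → (239.7531,20.0036) → (248.1664,11.5903) → (259.6592,8.5108) → (271.1520,11.5903) → (279.5653,20.0036) → (282.6448,31.4964) (closed)

[2] `<path>` open polyline, #000000→score S573 F1733: (169.8848,95.9165) → (53.8168,84.4599) → (256.1970,42.9213) → (6.0006,80.3534) → (317.1156,92.1280) → (334.3524,93.3447)

[3] `<rect>` rectangle, #000000→score S573 F1733: (141.8075,68.8199) → (284.1330,68.8199) → (284.1330,40.6521) → (141.8075,40.6521) → (141.8075,68.8199) (closed)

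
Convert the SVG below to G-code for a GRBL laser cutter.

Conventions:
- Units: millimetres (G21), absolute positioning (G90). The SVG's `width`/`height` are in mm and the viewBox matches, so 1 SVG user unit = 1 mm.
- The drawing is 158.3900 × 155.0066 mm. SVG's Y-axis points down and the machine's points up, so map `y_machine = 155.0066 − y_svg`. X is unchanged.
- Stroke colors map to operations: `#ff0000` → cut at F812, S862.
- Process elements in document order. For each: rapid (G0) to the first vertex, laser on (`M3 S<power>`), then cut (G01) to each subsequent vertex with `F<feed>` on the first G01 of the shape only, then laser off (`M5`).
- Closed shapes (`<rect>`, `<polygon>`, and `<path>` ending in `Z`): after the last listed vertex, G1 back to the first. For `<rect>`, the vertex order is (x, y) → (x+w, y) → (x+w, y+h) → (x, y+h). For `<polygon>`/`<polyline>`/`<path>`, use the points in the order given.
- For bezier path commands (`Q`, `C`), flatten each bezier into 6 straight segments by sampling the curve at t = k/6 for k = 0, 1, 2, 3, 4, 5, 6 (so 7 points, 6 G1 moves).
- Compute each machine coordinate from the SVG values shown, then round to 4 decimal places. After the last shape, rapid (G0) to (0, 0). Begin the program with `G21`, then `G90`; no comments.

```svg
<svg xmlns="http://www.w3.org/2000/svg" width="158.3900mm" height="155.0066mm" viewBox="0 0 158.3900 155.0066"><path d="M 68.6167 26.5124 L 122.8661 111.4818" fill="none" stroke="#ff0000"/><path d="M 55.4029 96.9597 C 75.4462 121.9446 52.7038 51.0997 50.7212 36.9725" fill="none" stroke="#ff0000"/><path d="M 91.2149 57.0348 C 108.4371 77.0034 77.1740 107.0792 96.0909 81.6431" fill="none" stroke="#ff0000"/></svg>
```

G21
G90
G0 X68.6167 Y128.4942
M3 S862
G01 X122.8661 Y43.5248 F812
M5
G0 X55.4029 Y58.0469
M3 S862
G01 X62.1533 Y52.8340 F812
G01 X63.5378 Y59.3554
G01 X61.3218 Y73.3735
G01 X57.2702 Y90.6509
G01 X53.1483 Y106.9503
G01 X50.7212 Y118.0341
M5
G0 X91.2149 Y97.9718
M3 S862
G01 X96.2423 Y87.4490 F812
G01 X95.9296 Y77.0645
G01 X93.0174 Y68.6409
G01 X90.2464 Y64.0010
G01 X90.3573 Y64.9676
G01 X96.0909 Y73.3635
M5
G0 X0.0000 Y0.0000

viewBox `0 0 158.3900 155.0066` with mm width/height → 1 unit = 1 mm. Flip: y_m = 155.0066 − y_svg.

**Shape 1** — `<path>` line segment, stroke `#ff0000` → cut (S862, F812). Machine vertices: (68.6167,128.4942) → (122.8661,43.5248). Open path.

**Shape 2** — `<path>` cubic bezier, stroke `#ff0000` → cut (S862, F812). Control points (SVG): P0=(55.4029,96.9597), P1=(75.4462,121.9446), P2=(52.7038,51.0997), P3=(50.7212,36.9725); sampled at t=k/6. Machine vertices: (55.4029,58.0469) → (62.1533,52.8340) → (63.5378,59.3554) → (61.3218,73.3735) → (57.2702,90.6509) → (53.1483,106.9503) → (50.7212,118.0341). Open path.

**Shape 3** — `<path>` cubic bezier, stroke `#ff0000` → cut (S862, F812). Control points (SVG): P0=(91.2149,57.0348), P1=(108.4371,77.0034), P2=(77.1740,107.0792), P3=(96.0909,81.6431); sampled at t=k/6. Machine vertices: (91.2149,97.9718) → (96.2423,87.4490) → (95.9296,77.0645) → (93.0174,68.6409) → (90.2464,64.0010) → (90.3573,64.9676) → (96.0909,73.3635). Open path.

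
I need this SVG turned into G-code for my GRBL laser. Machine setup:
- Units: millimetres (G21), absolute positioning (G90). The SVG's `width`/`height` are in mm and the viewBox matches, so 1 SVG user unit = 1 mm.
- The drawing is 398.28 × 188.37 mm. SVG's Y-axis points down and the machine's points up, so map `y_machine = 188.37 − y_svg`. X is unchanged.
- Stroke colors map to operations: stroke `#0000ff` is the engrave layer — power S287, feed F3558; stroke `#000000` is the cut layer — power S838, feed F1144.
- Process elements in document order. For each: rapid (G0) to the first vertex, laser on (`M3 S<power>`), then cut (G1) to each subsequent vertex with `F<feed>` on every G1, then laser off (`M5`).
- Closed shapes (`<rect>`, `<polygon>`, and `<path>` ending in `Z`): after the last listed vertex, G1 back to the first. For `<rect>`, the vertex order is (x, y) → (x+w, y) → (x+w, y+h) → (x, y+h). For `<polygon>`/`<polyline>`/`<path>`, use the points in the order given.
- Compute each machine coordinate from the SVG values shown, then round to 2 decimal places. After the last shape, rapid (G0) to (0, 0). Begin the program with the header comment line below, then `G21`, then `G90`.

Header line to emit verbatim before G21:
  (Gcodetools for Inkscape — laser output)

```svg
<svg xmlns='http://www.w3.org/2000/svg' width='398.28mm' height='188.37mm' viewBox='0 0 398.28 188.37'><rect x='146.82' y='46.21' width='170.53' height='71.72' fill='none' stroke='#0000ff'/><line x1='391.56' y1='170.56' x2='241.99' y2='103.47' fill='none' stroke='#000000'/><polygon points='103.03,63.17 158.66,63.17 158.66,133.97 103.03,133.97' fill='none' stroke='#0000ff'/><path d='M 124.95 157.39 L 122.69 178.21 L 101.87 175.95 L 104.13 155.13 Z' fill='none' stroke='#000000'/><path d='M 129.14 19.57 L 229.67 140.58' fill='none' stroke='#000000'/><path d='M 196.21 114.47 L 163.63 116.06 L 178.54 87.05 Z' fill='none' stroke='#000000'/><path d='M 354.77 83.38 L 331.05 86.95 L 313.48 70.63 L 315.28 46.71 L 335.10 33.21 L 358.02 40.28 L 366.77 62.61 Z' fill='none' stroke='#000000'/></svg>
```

Since the viewBox matches the mm dimensions, user units are millimetres directly. The only transform is the Y-flip y_m = 188.37 − y_svg.

Shape 1 is a rectangle drawn with `<rect>`. Its stroke #0000ff means engrave at S287, F3558. After flipping Y the toolpath is (146.82,142.16) → (317.35,142.16) → (317.35,70.44) → (146.82,70.44) → (146.82,142.16), returning to the start.

Shape 2 is a line segment drawn with `<line>`. Its stroke #000000 means cut at S838, F1144. After flipping Y the toolpath is (391.56,17.81) → (241.99,84.90).

Shape 3 is a rectangle drawn with `<polygon>`. Its stroke #0000ff means engrave at S287, F3558. After flipping Y the toolpath is (103.03,125.20) → (158.66,125.20) → (158.66,54.40) → (103.03,54.40) → (103.03,125.20), returning to the start.

Shape 4 is a regular polygon drawn with `<path>`. Its stroke #000000 means cut at S838, F1144. After flipping Y the toolpath is (124.95,30.98) → (122.69,10.16) → (101.87,12.42) → (104.13,33.24) → (124.95,30.98), returning to the start.

Shape 5 is a line segment drawn with `<path>`. Its stroke #000000 means cut at S838, F1144. After flipping Y the toolpath is (129.14,168.80) → (229.67,47.79).

Shape 6 is a regular polygon drawn with `<path>`. Its stroke #000000 means cut at S838, F1144. After flipping Y the toolpath is (196.21,73.90) → (163.63,72.31) → (178.54,101.32) → (196.21,73.90), returning to the start.

Shape 7 is a regular polygon drawn with `<path>`. Its stroke #000000 means cut at S838, F1144. After flipping Y the toolpath is (354.77,104.99) → (331.05,101.42) → (313.48,117.74) → (315.28,141.66) → (335.10,155.16) → (358.02,148.09) → (366.77,125.76) → (354.77,104.99), returning to the start.

(Gcodetools for Inkscape — laser output)
G21
G90
G0 X146.82 Y142.16
M3 S287
G1 X317.35 Y142.16 F3558
G1 X317.35 Y70.44 F3558
G1 X146.82 Y70.44 F3558
G1 X146.82 Y142.16 F3558
M5
G0 X391.56 Y17.81
M3 S838
G1 X241.99 Y84.90 F1144
M5
G0 X103.03 Y125.20
M3 S287
G1 X158.66 Y125.20 F3558
G1 X158.66 Y54.40 F3558
G1 X103.03 Y54.40 F3558
G1 X103.03 Y125.20 F3558
M5
G0 X124.95 Y30.98
M3 S838
G1 X122.69 Y10.16 F1144
G1 X101.87 Y12.42 F1144
G1 X104.13 Y33.24 F1144
G1 X124.95 Y30.98 F1144
M5
G0 X129.14 Y168.80
M3 S838
G1 X229.67 Y47.79 F1144
M5
G0 X196.21 Y73.90
M3 S838
G1 X163.63 Y72.31 F1144
G1 X178.54 Y101.32 F1144
G1 X196.21 Y73.90 F1144
M5
G0 X354.77 Y104.99
M3 S838
G1 X331.05 Y101.42 F1144
G1 X313.48 Y117.74 F1144
G1 X315.28 Y141.66 F1144
G1 X335.10 Y155.16 F1144
G1 X358.02 Y148.09 F1144
G1 X366.77 Y125.76 F1144
G1 X354.77 Y104.99 F1144
M5
G0 X0.00 Y0.00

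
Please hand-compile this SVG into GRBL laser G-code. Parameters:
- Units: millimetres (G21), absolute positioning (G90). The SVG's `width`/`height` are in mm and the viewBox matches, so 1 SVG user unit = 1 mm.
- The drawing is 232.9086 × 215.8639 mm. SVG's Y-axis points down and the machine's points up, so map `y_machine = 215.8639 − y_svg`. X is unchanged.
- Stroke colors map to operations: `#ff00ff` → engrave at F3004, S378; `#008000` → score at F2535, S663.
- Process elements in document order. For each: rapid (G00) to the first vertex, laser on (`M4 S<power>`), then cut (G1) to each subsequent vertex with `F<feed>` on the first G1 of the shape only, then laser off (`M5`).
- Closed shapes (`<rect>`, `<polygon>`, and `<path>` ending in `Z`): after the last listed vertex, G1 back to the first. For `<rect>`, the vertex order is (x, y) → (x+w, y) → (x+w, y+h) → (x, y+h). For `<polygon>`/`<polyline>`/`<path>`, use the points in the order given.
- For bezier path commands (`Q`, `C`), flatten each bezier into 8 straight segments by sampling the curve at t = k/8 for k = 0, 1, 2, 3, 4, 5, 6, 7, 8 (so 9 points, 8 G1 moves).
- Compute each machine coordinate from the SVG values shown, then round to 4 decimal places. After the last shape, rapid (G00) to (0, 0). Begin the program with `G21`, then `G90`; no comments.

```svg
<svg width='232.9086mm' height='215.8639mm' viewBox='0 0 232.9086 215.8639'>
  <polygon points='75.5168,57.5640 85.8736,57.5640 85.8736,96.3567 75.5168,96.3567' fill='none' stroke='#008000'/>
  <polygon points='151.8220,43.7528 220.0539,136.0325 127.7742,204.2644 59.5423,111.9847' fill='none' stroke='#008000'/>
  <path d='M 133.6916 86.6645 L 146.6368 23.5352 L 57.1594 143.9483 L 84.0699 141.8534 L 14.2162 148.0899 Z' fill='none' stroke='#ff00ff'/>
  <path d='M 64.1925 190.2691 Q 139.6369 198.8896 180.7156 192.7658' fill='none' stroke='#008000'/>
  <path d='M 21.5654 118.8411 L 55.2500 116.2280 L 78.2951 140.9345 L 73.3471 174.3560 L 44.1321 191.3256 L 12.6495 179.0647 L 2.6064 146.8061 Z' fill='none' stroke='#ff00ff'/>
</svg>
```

1 u = 1 mm; y_m = 215.8639 − y.

[1] `<polygon>` rectangle, #008000→score S663 F2535: (75.5168,158.2999) → (85.8736,158.2999) → (85.8736,119.5072) → (75.5168,119.5072) → (75.5168,158.2999) (closed)

[2] `<polygon>` regular polygon, #008000→score S663 F2535: (151.8220,172.1111) → (220.0539,79.8314) → (127.7742,11.5995) → (59.5423,103.8792) → (151.8220,172.1111) (closed)

[3] `<path>` closed polygon, #ff00ff→engrave S378 F3004: (133.6916,129.1994) → (146.6368,192.3287) → (57.1594,71.9156) → (84.0699,74.0105) → (14.2162,67.7740) → (133.6916,129.1994) (closed)

[4] `<path>` quadratic bezier, #008000→score S663 F2535: (64.1925,25.5948) → (82.5166,23.6701) → (99.7668,22.2061) → (115.9431,21.2028) → (131.0455,20.6604) → (145.0739,20.5787) → (158.0284,20.9577) → (169.9090,21.7975) → (180.7156,23.0981)

[5] `<path>` regular polygon, #ff00ff→engrave S378 F3004: (21.5654,97.0228) → (55.2500,99.6359) → (78.2951,74.9294) → (73.3471,41.5079) → (44.1321,24.5383) → (12.6495,36.7992) → (2.6064,69.0578) → (21.5654,97.0228) (closed)

G21
G90
G00 X75.5168 Y158.2999
M4 S663
G1 X85.8736 Y158.2999 F2535
G1 X85.8736 Y119.5072
G1 X75.5168 Y119.5072
G1 X75.5168 Y158.2999
M5
G00 X151.8220 Y172.1111
M4 S663
G1 X220.0539 Y79.8314 F2535
G1 X127.7742 Y11.5995
G1 X59.5423 Y103.8792
G1 X151.8220 Y172.1111
M5
G00 X133.6916 Y129.1994
M4 S378
G1 X146.6368 Y192.3287 F3004
G1 X57.1594 Y71.9156
G1 X84.0699 Y74.0105
G1 X14.2162 Y67.7740
G1 X133.6916 Y129.1994
M5
G00 X64.1925 Y25.5948
M4 S663
G1 X82.5166 Y23.6701 F2535
G1 X99.7668 Y22.2061
G1 X115.9431 Y21.2028
G1 X131.0455 Y20.6604
G1 X145.0739 Y20.5787
G1 X158.0284 Y20.9577
G1 X169.9090 Y21.7975
G1 X180.7156 Y23.0981
M5
G00 X21.5654 Y97.0228
M4 S378
G1 X55.2500 Y99.6359 F3004
G1 X78.2951 Y74.9294
G1 X73.3471 Y41.5079
G1 X44.1321 Y24.5383
G1 X12.6495 Y36.7992
G1 X2.6064 Y69.0578
G1 X21.5654 Y97.0228
M5
G00 X0.0000 Y0.0000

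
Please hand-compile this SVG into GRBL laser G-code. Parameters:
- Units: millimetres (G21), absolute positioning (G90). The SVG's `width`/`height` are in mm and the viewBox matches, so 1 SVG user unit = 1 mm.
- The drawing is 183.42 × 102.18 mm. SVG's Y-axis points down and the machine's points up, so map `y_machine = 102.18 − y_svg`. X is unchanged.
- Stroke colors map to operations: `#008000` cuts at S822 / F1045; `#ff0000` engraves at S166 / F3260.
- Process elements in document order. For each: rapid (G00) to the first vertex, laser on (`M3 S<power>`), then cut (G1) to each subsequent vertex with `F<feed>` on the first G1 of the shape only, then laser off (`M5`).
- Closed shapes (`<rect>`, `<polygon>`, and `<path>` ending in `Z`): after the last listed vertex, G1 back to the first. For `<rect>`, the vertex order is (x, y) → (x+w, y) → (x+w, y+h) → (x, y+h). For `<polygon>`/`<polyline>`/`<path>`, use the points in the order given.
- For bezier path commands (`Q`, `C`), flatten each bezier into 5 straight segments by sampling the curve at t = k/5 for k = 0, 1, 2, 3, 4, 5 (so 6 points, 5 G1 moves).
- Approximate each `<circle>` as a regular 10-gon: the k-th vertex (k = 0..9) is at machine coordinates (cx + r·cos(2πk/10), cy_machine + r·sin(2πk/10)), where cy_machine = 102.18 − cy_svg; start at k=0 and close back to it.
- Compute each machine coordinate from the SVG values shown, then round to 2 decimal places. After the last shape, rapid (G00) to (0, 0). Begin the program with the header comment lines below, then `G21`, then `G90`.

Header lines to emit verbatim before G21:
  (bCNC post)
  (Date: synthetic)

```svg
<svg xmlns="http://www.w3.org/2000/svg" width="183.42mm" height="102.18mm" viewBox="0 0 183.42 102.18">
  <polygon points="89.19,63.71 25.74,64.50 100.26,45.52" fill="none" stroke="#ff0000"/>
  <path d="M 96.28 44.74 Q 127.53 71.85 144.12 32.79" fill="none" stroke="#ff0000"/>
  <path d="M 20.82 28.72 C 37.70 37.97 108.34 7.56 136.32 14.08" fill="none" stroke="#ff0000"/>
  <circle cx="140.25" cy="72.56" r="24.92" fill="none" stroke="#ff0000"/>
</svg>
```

1 u = 1 mm; y_m = 102.18 − y.

[1] `<polygon>` closed polygon, #ff0000→engrave S166 F3260: (89.19,38.47) → (25.74,37.68) → (100.26,56.66) → (89.19,38.47) (closed)

[2] `<path>` quadratic bezier, #ff0000→engrave S166 F3260: (96.28,57.44) → (108.19,49.24) → (118.93,46.34) → (128.50,48.73) → (136.90,56.41) → (144.12,69.39)

[3] `<path>` cubic bezier, #ff0000→engrave S166 F3260: (20.82,73.46) → (36.63,72.06) → (60.71,76.50) → (88.44,83.10) → (115.18,88.19) → (136.32,88.10)

[4] `<circle>` circle, #ff0000→engrave S166 F3260: (165.17,29.62) → (160.41,44.27) → (147.95,53.32) → (132.55,53.32) → (120.09,44.27) → (115.33,29.62) → (120.09,14.97) → (132.55,5.92) → (147.95,5.92) → (160.41,14.97) → (165.17,29.62) (closed)

(bCNC post)
(Date: synthetic)
G21
G90
G00 X89.19 Y38.47
M3 S166
G1 X25.74 Y37.68 F3260
G1 X100.26 Y56.66
G1 X89.19 Y38.47
M5
G00 X96.28 Y57.44
M3 S166
G1 X108.19 Y49.24 F3260
G1 X118.93 Y46.34
G1 X128.50 Y48.73
G1 X136.90 Y56.41
G1 X144.12 Y69.39
M5
G00 X20.82 Y73.46
M3 S166
G1 X36.63 Y72.06 F3260
G1 X60.71 Y76.50
G1 X88.44 Y83.10
G1 X115.18 Y88.19
G1 X136.32 Y88.10
M5
G00 X165.17 Y29.62
M3 S166
G1 X160.41 Y44.27 F3260
G1 X147.95 Y53.32
G1 X132.55 Y53.32
G1 X120.09 Y44.27
G1 X115.33 Y29.62
G1 X120.09 Y14.97
G1 X132.55 Y5.92
G1 X147.95 Y5.92
G1 X160.41 Y14.97
G1 X165.17 Y29.62
M5
G00 X0.00 Y0.00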